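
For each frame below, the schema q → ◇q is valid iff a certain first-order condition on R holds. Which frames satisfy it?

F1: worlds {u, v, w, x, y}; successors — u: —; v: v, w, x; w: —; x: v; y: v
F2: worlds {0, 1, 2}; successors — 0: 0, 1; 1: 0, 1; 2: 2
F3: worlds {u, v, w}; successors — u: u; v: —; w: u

The schema corresponds to reflexivity: ∀x Rxx.
F1: fails — world u does not see itself.
F2: ✓.
F3: fails — world v does not see itself.

F2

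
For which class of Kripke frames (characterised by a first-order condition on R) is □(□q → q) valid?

This schema is the T□ axiom.
Its frame correspondent is shift-reflexivity — ∀x ∀y (Rxy → Ryy).

Shift-reflexivity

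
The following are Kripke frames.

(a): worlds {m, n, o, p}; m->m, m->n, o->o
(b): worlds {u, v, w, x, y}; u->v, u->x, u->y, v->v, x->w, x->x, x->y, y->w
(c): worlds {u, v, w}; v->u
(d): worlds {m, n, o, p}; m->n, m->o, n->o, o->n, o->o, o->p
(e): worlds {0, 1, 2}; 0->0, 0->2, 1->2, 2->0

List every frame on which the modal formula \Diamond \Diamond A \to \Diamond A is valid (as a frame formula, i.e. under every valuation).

(a), (c)

This is the axiom for transitivity; its first-order frame correspondent is \forall x \forall y \forall z (Rxy \wedge Ryz \to Rxz).
(a): condition met.
(b): fails — Rux and Rxw but not Ruw.
(c): condition met.
(d): fails — Rno and Ron but not Rnn.
(e): fails — R12 and R20 but not R10.
Valid on: (a), (c).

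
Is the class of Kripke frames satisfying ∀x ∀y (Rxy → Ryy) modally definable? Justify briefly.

Yes, by □(□p → p)

This is a Sahlqvist condition; the T□ axiom □(□p → p) defines it.
Suppose □(□p→p) is valid. Take Rxy and set V(p)={w : Ryw}. Then at y, □p holds; since □(□p→p) at x, □p→p at y, so p at y, i.e. Ryy.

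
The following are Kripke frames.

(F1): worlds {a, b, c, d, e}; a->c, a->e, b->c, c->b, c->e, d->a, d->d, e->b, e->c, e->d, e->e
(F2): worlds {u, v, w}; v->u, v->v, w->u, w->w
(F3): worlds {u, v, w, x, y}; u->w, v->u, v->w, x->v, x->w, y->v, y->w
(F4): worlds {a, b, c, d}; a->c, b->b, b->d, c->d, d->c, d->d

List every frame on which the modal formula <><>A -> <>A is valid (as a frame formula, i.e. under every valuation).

(F2)

The schema corresponds to a generalized confluence (Geach) condition: forall x forall y (x R^2 y -> exists w (y = w & xRw)).
(F1): fails — aR²b but no w with b=w and aRw.
(F2): ✓.
(F3): fails — xR²u but no t with u=t and xRt.
(F4): fails — aR²d but no w with d=w and aRw.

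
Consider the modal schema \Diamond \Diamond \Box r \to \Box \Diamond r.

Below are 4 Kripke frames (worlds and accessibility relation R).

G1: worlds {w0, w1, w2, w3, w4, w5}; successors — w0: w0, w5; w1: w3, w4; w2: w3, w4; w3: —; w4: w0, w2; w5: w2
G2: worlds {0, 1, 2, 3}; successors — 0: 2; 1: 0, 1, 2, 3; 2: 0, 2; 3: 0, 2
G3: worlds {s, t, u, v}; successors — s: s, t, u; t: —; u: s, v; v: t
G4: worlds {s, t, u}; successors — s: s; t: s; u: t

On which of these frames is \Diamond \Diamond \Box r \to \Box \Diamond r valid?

Frame correspondent (Sahlqvist): \forall x \forall y \forall z ((x R^2 y \wedge xRz) \to \exists w (yRw \wedge zRw)) — i.e. a generalized confluence (Geach) condition.
G1: fails — w0R²w0, w0Rw5 but no w with w0Rw and w5Rw.
G2: holds.
G3: fails — sR²s, sRt but no w with sRw and tRw.
G4: holds.

G2, G4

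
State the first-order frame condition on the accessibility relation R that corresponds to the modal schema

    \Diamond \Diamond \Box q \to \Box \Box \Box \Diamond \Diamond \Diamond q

This is a Sahlqvist (Geach-type) schema ◇^2□^1q → □^3◇^3q.
Minimal-valuation argument: fix x; take any y with xR^2y and any z with xR^3z. Set V(q) to the set of worlds R-reachable from y in exactly 1 step. Then □^1q holds at y, so the antecedent holds at x; validity forces ◇^3q at z, giving a w with zR^3w and yR^1w.
First-order correspondent: \forall x \forall y \forall z ((x R^2 y \wedge x R^3 z) \to \exists w (yRw \wedge z R^3 w)).

\forall x \forall y \forall z ((x R^2 y \wedge x R^3 z) \to \exists w (yRw \wedge z R^3 w))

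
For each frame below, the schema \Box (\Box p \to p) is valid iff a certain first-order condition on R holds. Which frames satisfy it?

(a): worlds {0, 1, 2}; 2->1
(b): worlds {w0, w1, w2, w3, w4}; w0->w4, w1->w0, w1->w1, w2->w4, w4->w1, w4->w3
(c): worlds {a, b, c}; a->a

(c)

Frame correspondent (Sahlqvist): \forall x \forall y (Rxy \to Ryy) — i.e. shift-reflexivity.
(a): fails — R21 but not R11.
(b): fails — Rw1w0 but not Rw0w0.
(c): condition met.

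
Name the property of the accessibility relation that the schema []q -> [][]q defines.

Suppose □q→□□q is valid. Take Rxy, Ryz and set V(q)={w : Rxw}. Then □q at x, so □□q at x, so □q at y, so q at z, i.e. Rxz.
Conversely, on a frame with transitivity the schema holds at every world under every valuation.
So the correspondent is transitivity.

transitivity: forall x forall y forall z (Rxy & Ryz -> Rxz)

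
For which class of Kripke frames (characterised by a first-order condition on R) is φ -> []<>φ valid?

This schema is the B axiom.
Its frame correspondent is symmetry — forall x forall y (Rxy -> Ryx).

symmetry: forall x forall y (Rxy -> Ryx)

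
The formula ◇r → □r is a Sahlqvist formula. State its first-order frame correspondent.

partial functionality

This is the CD axiom.
It corresponds to partial functionality: ∀x ∀y ∀z (Rxy ∧ Rxz → y = z).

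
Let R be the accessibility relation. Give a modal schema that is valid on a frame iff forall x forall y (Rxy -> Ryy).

□(□ψ → ψ)

A defining formula is □(□ψ → ψ) (the T□ axiom).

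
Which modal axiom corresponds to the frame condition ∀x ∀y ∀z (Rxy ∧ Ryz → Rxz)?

The condition is transitivity. The 4 schema □q → □□q defines it.

□q → □□q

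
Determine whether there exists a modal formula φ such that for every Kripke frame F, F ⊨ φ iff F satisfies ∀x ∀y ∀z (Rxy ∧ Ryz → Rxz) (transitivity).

The condition is transitivity. A defining modal formula is □p → □□p.

Yes, by □p → □□p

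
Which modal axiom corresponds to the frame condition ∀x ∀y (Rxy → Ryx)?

ψ → □◇ψ

This is symmetry; the standard corresponding axiom is B: ψ → □◇ψ.
Suppose ψ→□◇ψ is valid. Take Rxy and set V(ψ)={x}. Then ψ at x, so □◇ψ at x, so ◇ψ at y, so some z with Ryz has ψ; z=x, i.e. Ryx.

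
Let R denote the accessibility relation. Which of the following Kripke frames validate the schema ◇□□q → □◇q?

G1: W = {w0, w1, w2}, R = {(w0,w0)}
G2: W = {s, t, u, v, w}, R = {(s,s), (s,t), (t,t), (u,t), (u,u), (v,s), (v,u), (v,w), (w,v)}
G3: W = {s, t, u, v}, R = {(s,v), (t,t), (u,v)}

Frame correspondent (Sahlqvist): ∀x ∀y ∀z ((xRy ∧ xRz) → ∃w (yR²w ∧ zRw)) — i.e. a generalized confluence (Geach) condition.
G1: satisfies the condition.
G2: fails — vRs, vRw but no w* with sR²w* and wRw*.
G3: fails — sRv, sRv but no w with vR²w and vRw.
Valid on: G1.

G1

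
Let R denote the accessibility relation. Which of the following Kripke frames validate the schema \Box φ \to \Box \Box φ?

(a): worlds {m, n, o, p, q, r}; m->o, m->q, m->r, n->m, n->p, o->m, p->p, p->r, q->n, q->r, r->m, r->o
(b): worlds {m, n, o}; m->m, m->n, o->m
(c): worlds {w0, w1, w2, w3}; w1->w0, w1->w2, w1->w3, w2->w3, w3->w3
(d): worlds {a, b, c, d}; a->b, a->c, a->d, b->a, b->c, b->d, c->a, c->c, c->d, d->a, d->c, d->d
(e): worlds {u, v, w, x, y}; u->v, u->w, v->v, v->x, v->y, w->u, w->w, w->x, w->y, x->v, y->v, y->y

This is the axiom for transitivity; its first-order frame correspondent is \forall x \forall y \forall z (Rxy \wedge Ryz \to Rxz).
(a): fails — Rom and Rmr but not Ror.
(b): fails — Rom and Rmn but not Ron.
(c): condition met.
(d): fails — Rab and Rba but not Raa.
(e): fails — Ruv and Rvx but not Rux.

(c)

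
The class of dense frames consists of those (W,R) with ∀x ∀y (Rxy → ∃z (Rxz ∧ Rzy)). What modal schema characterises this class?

The condition is density. The C4 schema □□q → □q defines it.

□□q → □q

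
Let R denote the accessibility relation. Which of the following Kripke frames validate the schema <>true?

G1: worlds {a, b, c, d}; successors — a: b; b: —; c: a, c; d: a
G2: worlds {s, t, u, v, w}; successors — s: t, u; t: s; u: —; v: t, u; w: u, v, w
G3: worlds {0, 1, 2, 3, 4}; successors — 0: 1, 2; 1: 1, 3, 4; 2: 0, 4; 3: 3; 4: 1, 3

This is the axiom for seriality; its first-order frame correspondent is forall x exists y Rxy.
G1: fails — world b has no successor.
G2: fails — world u has no successor.
G3: ✓.

G3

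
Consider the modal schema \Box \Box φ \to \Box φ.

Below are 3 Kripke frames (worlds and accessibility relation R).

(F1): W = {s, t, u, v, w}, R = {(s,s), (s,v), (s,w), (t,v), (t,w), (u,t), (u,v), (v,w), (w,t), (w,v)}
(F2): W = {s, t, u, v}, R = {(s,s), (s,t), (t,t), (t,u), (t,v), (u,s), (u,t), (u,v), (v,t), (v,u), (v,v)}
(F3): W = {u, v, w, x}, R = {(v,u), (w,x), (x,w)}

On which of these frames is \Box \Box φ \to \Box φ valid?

The schema corresponds to density: \forall x \forall y (Rxy \to \exists z (Rxz \wedge Rzy)).
(F1): fails — Rwt but no z with Rwz and Rzt.
(F2): satisfies the condition.
(F3): fails — Rxw but no z with Rxz and Rzw.

(F2)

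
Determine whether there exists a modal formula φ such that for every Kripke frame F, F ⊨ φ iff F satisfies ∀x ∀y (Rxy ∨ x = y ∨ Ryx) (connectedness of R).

If a class were modally definable it would be closed under disjoint unions (Goldblatt–Thomason).
Take 4 disjoint single-world reflexive frames: each is trivially connected, but their disjoint union has 4 worlds with no edge between distinct components, so it is not connected.
So no modal formula (or set of formulas) defines exactly the connected frames.

Not modally definable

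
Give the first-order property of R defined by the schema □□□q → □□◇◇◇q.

This is a Sahlqvist (Geach-type) schema ◇^0□^3q → □^2◇^3q.
Minimal-valuation argument: fix x; take any y with xR^0y and any z with xR^2z. Set V(q) to the set of worlds R-reachable from y in exactly 3 steps. Then □^3q holds at y, so the antecedent holds at x; validity forces ◇^3q at z, giving a w with zR^3w and yR^3w.
First-order correspondent: ∀x ∀z (xR²z → ∃w (xR³w ∧ zR³w)).

∀x ∀z (xR²z → ∃w (xR³w ∧ zR³w))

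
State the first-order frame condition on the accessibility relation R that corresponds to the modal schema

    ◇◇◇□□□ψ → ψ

∀x ∀y (xR³y → ∃w (yR³w ∧ x = w))

This is a Sahlqvist (Geach-type) schema ◇^3□^3ψ → □^0◇^0ψ.
Minimal-valuation argument: fix x; take any y with xR^3y and any z with xR^0z. Set V(ψ) to the set of worlds R-reachable from y in exactly 3 steps. Then □^3ψ holds at y, so the antecedent holds at x; validity forces ◇^0ψ at z, giving a w with zR^0w and yR^3w.
First-order correspondent: ∀x ∀y (xR³y → ∃w (yR³w ∧ x = w)).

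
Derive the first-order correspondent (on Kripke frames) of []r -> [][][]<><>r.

forall x forall z (x R^3 z -> exists w (xRw & z R^2 w))

This is a Sahlqvist (Geach-type) schema ◇^0□^1r → □^3◇^2r.
Minimal-valuation argument: fix x; take any y with xR^0y and any z with xR^3z. Set V(r) to the set of worlds R-reachable from y in exactly 1 step. Then □^1r holds at y, so the antecedent holds at x; validity forces ◇^2r at z, giving a w with zR^2w and yR^1w.
First-order correspondent: forall x forall z (x R^3 z -> exists w (xRw & z R^2 w)).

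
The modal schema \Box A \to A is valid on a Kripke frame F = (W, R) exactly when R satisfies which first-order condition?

Suppose □A→A is valid. At any x set V(A)={w : Rxw}. Then □A holds at x, so A holds at x, i.e. Rxx.

Reflexivity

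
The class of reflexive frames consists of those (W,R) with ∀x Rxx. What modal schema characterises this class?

□r → r

The condition is reflexivity. The T schema □r → r defines it.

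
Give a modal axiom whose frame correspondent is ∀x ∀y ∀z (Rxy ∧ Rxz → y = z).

◇s → □s

The condition is partial functionality. The CD schema ◇s → □s defines it.
Suppose ◇s→□s is valid. Take Rxy, Rxz and set V(s)={y}. Then ◇s at x, so □s at x, so s at z, i.e. z=y.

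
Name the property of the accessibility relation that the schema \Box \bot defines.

Emptiness of R

□⊥ is valid iff no world has any successor (otherwise □⊥ fails at any world with one).
Conversely, on a frame with emptiness of R the schema holds at every world under every valuation.
So the correspondent is emptiness of R.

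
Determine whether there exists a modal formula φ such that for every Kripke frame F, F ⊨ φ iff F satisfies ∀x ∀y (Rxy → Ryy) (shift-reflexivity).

Yes, by □(□r → r)

The condition is shift-reflexivity. A defining modal formula is □(□r → r).
Suppose □(□r→r) is valid. Take Rxy and set V(r)={w : Ryw}. Then at y, □r holds; since □(□r→r) at x, □r→r at y, so r at y, i.e. Ryy.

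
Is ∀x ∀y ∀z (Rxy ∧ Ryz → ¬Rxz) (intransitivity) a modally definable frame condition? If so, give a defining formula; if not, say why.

Not definable by any modal formula

If a class were modally definable it would be closed under surjective bounded morphisms (Goldblatt–Thomason).
The 5-cycle (worlds a,b,c,d,e with a→b→c→d→e→a) is intransitive. Mapping every world to a single reflexive point • is a surjective bounded morphism; the reflexive point is not intransitive (R••∧R•• but R••).
So the class is not modally definable.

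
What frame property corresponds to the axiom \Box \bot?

□⊥ is valid iff no world has any successor (otherwise □⊥ fails at any world with one).

emptiness of R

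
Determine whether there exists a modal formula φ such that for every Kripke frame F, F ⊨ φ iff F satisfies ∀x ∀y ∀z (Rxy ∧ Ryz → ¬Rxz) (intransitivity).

Not definable by any modal formula

If a class were modally definable it would be closed under surjective bounded morphisms (Goldblatt–Thomason).
The 7-cycle (worlds w0,w1,w2,w3,w4,w5,w6 with w0→w1→w2→w3→w4→w5→w6→w0) is intransitive. Mapping every world to a single reflexive point • is a surjective bounded morphism; the reflexive point is not intransitive (R••∧R•• but R••).
So no modal formula (or set of formulas) defines exactly the intransitive frames.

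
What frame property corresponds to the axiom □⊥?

Emptiness of R

□⊥ is valid iff no world has any successor (otherwise □⊥ fails at any world with one).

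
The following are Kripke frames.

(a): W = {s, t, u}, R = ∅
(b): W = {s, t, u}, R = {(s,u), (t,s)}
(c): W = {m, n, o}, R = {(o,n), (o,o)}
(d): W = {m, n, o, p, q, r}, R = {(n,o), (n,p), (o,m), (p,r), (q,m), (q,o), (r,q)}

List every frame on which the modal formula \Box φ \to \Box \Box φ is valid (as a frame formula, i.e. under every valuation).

(a), (c)

This is the axiom for transitivity; its first-order frame correspondent is \forall x \forall y \forall z (Rxy \wedge Ryz \to Rxz).
(a): holds.
(b): fails — Rts and Rsu but not Rtu.
(c): holds.
(d): fails — Rpr and Rrq but not Rpq.
Valid on: (a), (c).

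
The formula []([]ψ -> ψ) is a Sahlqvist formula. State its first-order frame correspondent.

Suppose □(□ψ→ψ) is valid. Take Rxy and set V(ψ)={w : Ryw}. Then at y, □ψ holds; since □(□ψ→ψ) at x, □ψ→ψ at y, so ψ at y, i.e. Ryy.

shift-reflexivity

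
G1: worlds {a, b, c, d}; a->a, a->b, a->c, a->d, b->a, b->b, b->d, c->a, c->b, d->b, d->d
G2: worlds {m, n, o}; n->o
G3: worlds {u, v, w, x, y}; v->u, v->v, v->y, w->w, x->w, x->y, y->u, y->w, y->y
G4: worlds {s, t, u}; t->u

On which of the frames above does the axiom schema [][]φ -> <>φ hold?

G1

Frame correspondent (Sahlqvist): forall x exists w (x R^2 w & xRw) — i.e. a generalized confluence (Geach) condition.
G1: holds.
G2: fails — at m but no w with mR²w and mRw.
G3: fails — at u but no t with uR²t and uRt.
G4: fails — at s but no w with sR²w and sRw.
Valid on: G1.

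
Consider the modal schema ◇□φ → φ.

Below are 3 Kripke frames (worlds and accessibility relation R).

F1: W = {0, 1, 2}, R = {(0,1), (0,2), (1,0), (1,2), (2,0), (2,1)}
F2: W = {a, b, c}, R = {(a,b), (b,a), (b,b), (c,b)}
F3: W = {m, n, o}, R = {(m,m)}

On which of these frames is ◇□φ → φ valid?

Frame correspondent (Sahlqvist): ∀x ∀y (Rxy → Ryx) — i.e. symmetry.
F1: condition met.
F2: fails — Rcb but not Rbc.
F3: condition met.

F1, F3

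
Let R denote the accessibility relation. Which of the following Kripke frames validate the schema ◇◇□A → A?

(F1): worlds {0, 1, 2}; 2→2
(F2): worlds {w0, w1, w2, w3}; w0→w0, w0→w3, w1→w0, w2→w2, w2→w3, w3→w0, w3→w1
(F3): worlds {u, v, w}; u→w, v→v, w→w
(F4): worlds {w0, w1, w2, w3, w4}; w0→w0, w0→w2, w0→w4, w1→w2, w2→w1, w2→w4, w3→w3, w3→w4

Frame correspondent (Sahlqvist): ∀x ∀y (xR²y → ∃w (yRw ∧ x = w)) — i.e. a generalized confluence (Geach) condition.
(F1): holds.
(F2): fails — w1R²w0 but no w with w0Rw and w1=w.
(F3): fails — uR²w but no t with wRt and u=t.
(F4): fails — w0R²w1 but no w with w1Rw and w0=w.

(F1)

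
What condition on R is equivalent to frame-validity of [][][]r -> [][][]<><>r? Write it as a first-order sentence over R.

forall x forall z (x R^3 z -> exists w (x R^3 w & z R^2 w))

This is a Sahlqvist (Geach-type) schema ◇^0□^3r → □^3◇^2r.
First-order correspondent: forall x forall z (x R^3 z -> exists w (x R^3 w & z R^2 w)).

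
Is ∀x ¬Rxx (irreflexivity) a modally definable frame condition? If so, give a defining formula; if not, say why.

Modal frame validity is preserved under surjective bounded morphisms.
The 4-cycle (worlds s,t,u,v with s→t→u→v→s) is irreflexive, and the map sending every world to a single reflexive point • is a surjective bounded morphism (forth: every edge maps to (•,•); back: every world has a successor). So any modal formula valid on the 4-cycle is also valid on the reflexive point, which is not irreflexive.
So the class is not modally definable.

No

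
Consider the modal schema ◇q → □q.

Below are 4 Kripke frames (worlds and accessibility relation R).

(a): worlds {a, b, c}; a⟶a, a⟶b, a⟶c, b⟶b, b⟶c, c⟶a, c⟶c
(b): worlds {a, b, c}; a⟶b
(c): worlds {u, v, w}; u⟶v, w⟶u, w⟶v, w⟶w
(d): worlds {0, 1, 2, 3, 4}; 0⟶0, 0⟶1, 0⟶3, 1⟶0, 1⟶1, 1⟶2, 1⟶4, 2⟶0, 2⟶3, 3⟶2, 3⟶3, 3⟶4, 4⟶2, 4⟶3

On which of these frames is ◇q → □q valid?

(b)

Frame correspondent (Sahlqvist): ∀x ∀y ∀z (Rxy ∧ Rxz → y = z) — i.e. partial functionality.
(a): fails — a sees both a and b.
(b): satisfies the condition.
(c): fails — w sees both u and v.
(d): fails — 0 sees both 0 and 1.
Valid on: (b).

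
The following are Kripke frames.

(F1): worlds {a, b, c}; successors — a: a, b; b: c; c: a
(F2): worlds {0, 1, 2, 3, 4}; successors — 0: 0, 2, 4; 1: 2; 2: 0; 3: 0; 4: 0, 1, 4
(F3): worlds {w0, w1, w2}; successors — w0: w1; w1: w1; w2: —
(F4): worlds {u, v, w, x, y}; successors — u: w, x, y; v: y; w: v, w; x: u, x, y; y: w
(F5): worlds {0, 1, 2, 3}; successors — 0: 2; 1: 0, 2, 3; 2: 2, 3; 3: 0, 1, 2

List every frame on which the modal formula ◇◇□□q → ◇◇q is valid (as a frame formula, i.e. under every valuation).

This is the axiom for a generalized confluence (Geach) condition; its first-order frame correspondent is ∀x ∀y (xR²y → ∃w (yR²w ∧ xR²w)).
(F1): satisfies the condition.
(F2): satisfies the condition.
(F3): satisfies the condition.
(F4): satisfies the condition.
(F5): satisfies the condition.
Valid on: (F1), (F2), (F3), (F4), (F5).

(F1), (F2), (F3), (F4), (F5)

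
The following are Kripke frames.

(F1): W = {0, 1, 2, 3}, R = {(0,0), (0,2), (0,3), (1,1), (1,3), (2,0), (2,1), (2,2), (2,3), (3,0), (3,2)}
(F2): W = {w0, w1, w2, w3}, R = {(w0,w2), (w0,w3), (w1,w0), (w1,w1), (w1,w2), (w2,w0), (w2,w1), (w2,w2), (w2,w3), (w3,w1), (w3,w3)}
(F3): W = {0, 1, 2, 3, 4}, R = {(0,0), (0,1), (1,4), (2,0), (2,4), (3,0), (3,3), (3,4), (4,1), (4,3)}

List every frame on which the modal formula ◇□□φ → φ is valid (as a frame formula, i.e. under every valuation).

(F1), (F2)

This is the axiom for a generalized confluence (Geach) condition; its first-order frame correspondent is ∀x ∀y (xRy → ∃w (yR²w ∧ x = w)).
(F1): satisfies the condition.
(F2): satisfies the condition.
(F3): fails — 0R1 but no w with 1R²w and 0=w.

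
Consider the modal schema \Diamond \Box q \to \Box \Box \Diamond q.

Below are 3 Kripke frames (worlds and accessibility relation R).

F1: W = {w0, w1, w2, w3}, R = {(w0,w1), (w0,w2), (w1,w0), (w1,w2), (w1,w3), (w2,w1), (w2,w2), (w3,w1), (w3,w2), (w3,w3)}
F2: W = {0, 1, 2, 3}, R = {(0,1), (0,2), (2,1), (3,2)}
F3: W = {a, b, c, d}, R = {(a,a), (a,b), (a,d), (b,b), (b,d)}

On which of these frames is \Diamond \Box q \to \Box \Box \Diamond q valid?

Frame correspondent (Sahlqvist): \forall x \forall y \forall z ((xRy \wedge x R^2 z) \to \exists w (yRw \wedge zRw)) — i.e. a generalized confluence (Geach) condition.
F1: ✓.
F2: fails — 0R1, 0R²1 but no w with 1Rw and 1Rw.
F3: fails — aRa, aR²d but no w with aRw and dRw.
Valid on: F1.

F1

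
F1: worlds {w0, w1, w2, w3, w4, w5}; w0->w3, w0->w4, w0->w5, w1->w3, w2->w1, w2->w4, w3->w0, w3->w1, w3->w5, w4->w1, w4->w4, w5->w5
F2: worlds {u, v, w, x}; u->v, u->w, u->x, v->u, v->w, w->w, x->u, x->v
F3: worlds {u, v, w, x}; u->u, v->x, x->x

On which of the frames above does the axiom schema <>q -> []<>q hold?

Frame correspondent (Sahlqvist): forall x forall y forall z (Rxy & Rxz -> Ryz) — i.e. the Euclidean property.
F1: fails — Rw0w4 and Rw0w5 but not Rw4w5.
F2: fails — Ruv and Ruv but not Rvv.
F3: ✓.

F3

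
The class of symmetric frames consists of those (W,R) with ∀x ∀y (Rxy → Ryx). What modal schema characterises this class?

p → □◇p

The condition is symmetry. The B schema p → □◇p defines it.
Suppose p→□◇p is valid. Take Rxy and set V(p)={x}. Then p at x, so □◇p at x, so ◇p at y, so some z with Ryz has p; z=x, i.e. Ryx.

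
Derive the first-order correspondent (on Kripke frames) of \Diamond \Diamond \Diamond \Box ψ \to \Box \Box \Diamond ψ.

\forall x \forall y \forall z ((x R^3 y \wedge x R^2 z) \to \exists w (yRw \wedge zRw))

This is a Sahlqvist (Geach-type) schema ◇^3□^1ψ → □^2◇^1ψ.
First-order correspondent: \forall x \forall y \forall z ((x R^3 y \wedge x R^2 z) \to \exists w (yRw \wedge zRw)).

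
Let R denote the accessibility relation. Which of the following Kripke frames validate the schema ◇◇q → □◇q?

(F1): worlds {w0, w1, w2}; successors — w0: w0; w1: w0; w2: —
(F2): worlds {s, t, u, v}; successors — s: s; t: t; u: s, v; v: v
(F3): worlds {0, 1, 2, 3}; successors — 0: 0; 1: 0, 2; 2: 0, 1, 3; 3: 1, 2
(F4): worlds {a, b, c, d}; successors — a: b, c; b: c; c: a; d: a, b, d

(F1)

Frame correspondent (Sahlqvist): ∀x ∀y ∀z ((xR²y ∧ xRz) → ∃w (y = w ∧ zRw)) — i.e. a generalized confluence (Geach) condition.
(F1): condition met.
(F2): fails — uR²s, uRv but no w with s=w and vRw.
(F3): fails — 1R²1, 1R0 but no w with 1=w and 0Rw.
(F4): fails — aR²a, aRb but no w with a=w and bRw.
Valid on: (F1).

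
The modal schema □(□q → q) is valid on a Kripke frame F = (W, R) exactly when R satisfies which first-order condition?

Shift-reflexivity

Suppose □(□q→q) is valid. Take Rxy and set V(q)={w : Ryw}. Then at y, □q holds; since □(□q→q) at x, □q→q at y, so q at y, i.e. Ryy.
Conversely, any frame satisfying ∀x ∀y (Rxy → Ryy) validates the schema.
So the correspondent is shift-reflexivity.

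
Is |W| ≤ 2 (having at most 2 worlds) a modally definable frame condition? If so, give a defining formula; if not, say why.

Any modally definable frame class is closed under disjoint unions.
Any modal formula valid on each of 3 disjoint one-world frames is valid on their disjoint union (validity is preserved under disjoint unions). Each one-world frame has |W|=1≤2, but the union has |W|=3.
Hence having at most 2 worlds is not modally definable.

Not definable by any modal formula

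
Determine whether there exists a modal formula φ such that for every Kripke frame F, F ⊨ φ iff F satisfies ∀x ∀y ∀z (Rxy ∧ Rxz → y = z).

Yes: it is partial functionality, defined by the CD schema ◇q → □q.

Yes, by ◇q → □q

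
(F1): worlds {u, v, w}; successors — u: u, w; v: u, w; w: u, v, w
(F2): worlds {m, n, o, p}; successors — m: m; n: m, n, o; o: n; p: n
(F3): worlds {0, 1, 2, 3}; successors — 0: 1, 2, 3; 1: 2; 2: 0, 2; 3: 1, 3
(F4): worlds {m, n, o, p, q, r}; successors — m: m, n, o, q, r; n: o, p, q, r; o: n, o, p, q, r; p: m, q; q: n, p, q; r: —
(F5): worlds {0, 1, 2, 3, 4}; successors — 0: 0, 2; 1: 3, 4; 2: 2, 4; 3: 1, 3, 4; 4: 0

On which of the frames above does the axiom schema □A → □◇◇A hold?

The schema corresponds to a generalized confluence (Geach) condition: ∀x ∀z (xRz → ∃w (xRw ∧ zR²w)).
(F1): ✓.
(F2): ✓.
(F3): fails — 3R1 but no w with 3Rw and 1R²w.
(F4): fails — mRr but no w with mRw and rR²w.
(F5): fails — 1R4 but no w with 1Rw and 4R²w.
Valid on: (F1), (F2).

(F1), (F2)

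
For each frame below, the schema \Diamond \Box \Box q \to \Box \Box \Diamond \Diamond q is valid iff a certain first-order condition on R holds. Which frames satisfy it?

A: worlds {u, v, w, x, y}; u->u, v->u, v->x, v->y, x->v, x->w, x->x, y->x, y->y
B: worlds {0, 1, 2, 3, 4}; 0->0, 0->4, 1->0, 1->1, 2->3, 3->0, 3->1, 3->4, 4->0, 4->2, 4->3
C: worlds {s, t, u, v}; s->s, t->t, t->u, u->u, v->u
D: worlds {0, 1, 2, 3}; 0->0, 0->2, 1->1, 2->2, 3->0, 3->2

B, C, D

Frame correspondent (Sahlqvist): \forall x \forall y \forall z ((xRy \wedge x R^2 z) \to \exists w (y R^2 w \wedge z R^2 w)) — i.e. a generalized confluence (Geach) condition.
A: fails — vRu, vR²w but no t with uR²t and wR²t.
B: ✓.
C: ✓.
D: ✓.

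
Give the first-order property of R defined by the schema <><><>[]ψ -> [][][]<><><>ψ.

This is a Sahlqvist (Geach-type) schema ◇^3□^1ψ → □^3◇^3ψ.
First-order correspondent: forall x forall y forall z ((x R^3 y & x R^3 z) -> exists w (yRw & z R^3 w)).

forall x forall y forall z ((x R^3 y & x R^3 z) -> exists w (yRw & z R^3 w))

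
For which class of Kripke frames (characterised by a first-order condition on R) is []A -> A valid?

This schema is the T axiom.
It corresponds to reflexivity: forall x Rxx.

reflexivity: forall x Rxx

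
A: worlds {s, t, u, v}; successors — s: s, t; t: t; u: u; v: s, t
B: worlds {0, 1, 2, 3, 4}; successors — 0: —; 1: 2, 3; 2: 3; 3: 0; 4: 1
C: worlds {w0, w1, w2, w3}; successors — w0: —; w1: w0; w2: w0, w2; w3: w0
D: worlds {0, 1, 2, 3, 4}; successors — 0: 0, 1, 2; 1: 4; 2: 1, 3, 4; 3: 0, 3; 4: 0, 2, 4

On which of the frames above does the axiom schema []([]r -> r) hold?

Frame correspondent (Sahlqvist): forall x forall y (Rxy -> Ryy) — i.e. shift-reflexivity.
A: ✓.
B: fails — R12 but not R22.
C: fails — Rw3w0 but not Rw0w0.
D: fails — R02 but not R22.
Valid on: A.

A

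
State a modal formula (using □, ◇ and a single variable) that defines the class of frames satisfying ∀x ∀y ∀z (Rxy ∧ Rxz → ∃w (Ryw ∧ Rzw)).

◇□p → □◇p

A defining formula is ◇□p → □◇p (the .2 axiom).
Suppose ◇□p→□◇p is valid. Take Rxy, Rxz and set V(p)={w : Ryw}. Then □p at y so ◇□p at x, so □◇p at x, so ◇p at z, giving w with Rzw and Ryw.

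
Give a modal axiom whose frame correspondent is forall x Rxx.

□s → s

The condition is reflexivity. The T schema □s → s defines it.
Suppose □s→s is valid. At any x set V(s)={w : Rxw}. Then □s holds at x, so s holds at x, i.e. Rxx.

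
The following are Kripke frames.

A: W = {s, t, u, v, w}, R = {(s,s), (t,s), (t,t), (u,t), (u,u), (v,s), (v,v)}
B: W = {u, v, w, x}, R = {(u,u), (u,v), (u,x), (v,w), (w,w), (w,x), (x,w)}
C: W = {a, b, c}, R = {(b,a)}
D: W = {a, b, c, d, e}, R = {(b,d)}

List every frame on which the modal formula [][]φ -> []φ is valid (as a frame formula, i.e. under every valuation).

A, B

The schema corresponds to density: forall x forall y (Rxy -> exists z (Rxz & Rzy)).
A: condition met.
B: condition met.
C: fails — Rba but no z with Rbz and Rza.
D: fails — Rbd but no z with Rbz and Rzd.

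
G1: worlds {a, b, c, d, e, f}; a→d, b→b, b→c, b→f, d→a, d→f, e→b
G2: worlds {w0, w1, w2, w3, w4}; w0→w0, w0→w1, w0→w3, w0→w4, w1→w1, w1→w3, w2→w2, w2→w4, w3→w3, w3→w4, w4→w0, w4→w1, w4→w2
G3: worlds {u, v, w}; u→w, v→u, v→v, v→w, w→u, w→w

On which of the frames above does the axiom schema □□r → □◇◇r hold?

G2, G3

The schema corresponds to a generalized confluence (Geach) condition: ∀x ∀z (xRz → ∃w (xR²w ∧ zR²w)).
G1: fails — aRd but no w with aR²w and dR²w.
G2: ✓.
G3: ✓.
Valid on: G2, G3.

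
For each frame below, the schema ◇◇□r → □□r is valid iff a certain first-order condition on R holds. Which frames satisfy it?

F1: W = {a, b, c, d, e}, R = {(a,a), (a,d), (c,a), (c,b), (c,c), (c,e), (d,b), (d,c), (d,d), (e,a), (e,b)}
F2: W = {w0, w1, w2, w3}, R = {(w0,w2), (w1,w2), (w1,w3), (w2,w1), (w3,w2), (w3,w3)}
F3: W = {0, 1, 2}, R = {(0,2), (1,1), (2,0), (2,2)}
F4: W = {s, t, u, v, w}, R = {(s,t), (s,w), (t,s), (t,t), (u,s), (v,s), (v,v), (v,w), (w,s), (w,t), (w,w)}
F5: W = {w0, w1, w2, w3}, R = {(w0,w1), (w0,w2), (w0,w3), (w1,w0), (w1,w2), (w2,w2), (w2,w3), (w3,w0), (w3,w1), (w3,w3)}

none

The schema corresponds to a generalized confluence (Geach) condition: ∀x ∀y ∀z ((xR²y ∧ xR²z) → ∃w (yRw ∧ z = w)).
F1: fails — aR²a, aR²b but no w with aRw and b=w.
F2: fails — w0R²w1, w0R²w1 but no w with w1Rw and w1=w.
F3: fails — 0R²0, 0R²0 but no w with 0Rw and 0=w.
F4: fails — sR²s, sR²s but no w* with sRw* and s=w*.
F5: fails — w0R²w0, w0R²w0 but no w with w0Rw and w0=w.
Valid on no frame.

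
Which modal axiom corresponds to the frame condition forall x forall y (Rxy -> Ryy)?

□(□p → p)

A defining formula is □(□p → p) (the T□ axiom).
Suppose □(□p→p) is valid. Take Rxy and set V(p)={w : Ryw}. Then at y, □p holds; since □(□p→p) at x, □p→p at y, so p at y, i.e. Ryy.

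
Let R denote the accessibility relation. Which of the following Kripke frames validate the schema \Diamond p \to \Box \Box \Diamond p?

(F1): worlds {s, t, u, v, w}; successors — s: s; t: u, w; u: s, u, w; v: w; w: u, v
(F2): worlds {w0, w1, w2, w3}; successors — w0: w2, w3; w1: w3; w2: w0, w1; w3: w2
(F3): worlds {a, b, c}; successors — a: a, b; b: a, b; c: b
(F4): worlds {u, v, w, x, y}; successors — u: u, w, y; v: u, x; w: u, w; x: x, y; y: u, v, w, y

Frame correspondent (Sahlqvist): \forall x \forall y \forall z ((xRy \wedge x R^2 z) \to \exists w (y = w \wedge zRw)) — i.e. a generalized confluence (Geach) condition.
(F1): fails — tRu, tR²s but no w* with u=w* and sRw*.
(F2): fails — w0Rw2, w0R²w1 but no w with w2=w and w1Rw.
(F3): holds.
(F4): fails — uRw, uR²v but no t with w=t and vRt.

(F3)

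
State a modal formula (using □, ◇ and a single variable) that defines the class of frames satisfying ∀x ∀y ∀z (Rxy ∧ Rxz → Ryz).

◇s → □◇s

This is the Euclidean property; the standard corresponding axiom is 5: ◇s → □◇s.
Suppose ◇s→□◇s is valid. Take Rxy, Rxz and set V(s)={y}. Then ◇s at x, so □◇s at x, so ◇s at z, so some w with Rzw has s; w=y, i.e. Rzy. By symmetry of the argument, Ryz.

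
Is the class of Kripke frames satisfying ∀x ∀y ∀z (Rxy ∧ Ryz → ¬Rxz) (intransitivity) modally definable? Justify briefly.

No — not modally definable

Modal frame validity is preserved under surjective bounded morphisms.
The 5-cycle (worlds w0,w1,w2,w3,w4 with w0→w1→w2→w3→w4→w0) is intransitive. Mapping every world to a single reflexive point • is a surjective bounded morphism; the reflexive point is not intransitive (R••∧R•• but R••).
So the class is not modally definable.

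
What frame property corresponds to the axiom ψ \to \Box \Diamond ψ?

This schema is the B axiom.
Its frame correspondent is symmetry — \forall x \forall y (Rxy \to Ryx).

symmetry: \forall x \forall y (Rxy \to Ryx)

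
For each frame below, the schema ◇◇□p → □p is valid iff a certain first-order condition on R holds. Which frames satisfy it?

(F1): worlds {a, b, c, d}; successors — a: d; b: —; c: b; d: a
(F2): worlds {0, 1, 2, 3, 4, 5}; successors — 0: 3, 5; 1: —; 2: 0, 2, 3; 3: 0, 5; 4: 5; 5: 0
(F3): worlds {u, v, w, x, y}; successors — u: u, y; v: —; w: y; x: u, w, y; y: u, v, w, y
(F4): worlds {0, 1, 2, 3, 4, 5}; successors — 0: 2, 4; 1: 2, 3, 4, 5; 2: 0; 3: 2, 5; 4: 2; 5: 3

The schema corresponds to a generalized confluence (Geach) condition: ∀x ∀y ∀z ((xR²y ∧ xRz) → ∃w (yRw ∧ z = w)).
(F1): ✓.
(F2): fails — 0R²5, 0R3 but no w with 5Rw and 3=w.
(F3): fails — uR²v, uRu but no t with vRt and u=t.
(F4): fails — 0R²2, 0R2 but no w with 2Rw and 2=w.
Valid on: (F1).

(F1)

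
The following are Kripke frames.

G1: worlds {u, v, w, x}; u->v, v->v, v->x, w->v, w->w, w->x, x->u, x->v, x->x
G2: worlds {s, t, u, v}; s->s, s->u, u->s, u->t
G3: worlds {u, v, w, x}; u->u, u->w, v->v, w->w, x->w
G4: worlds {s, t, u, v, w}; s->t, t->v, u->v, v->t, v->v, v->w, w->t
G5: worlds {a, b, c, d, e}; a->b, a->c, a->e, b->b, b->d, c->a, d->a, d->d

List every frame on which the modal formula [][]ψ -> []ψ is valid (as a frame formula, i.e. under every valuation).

The schema corresponds to density: forall x forall y (Rxy -> exists z (Rxz & Rzy)).
G1: condition met.
G2: fails — Rut but no z with Ruz and Rzt.
G3: condition met.
G4: fails — Rwt but no z with Rwz and Rzt.
G5: fails — Rae but no z with Raz and Rze.
Valid on: G1, G3.

G1, G3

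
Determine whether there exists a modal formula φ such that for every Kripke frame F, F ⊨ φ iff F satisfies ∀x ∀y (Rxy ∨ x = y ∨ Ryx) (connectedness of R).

Modal frame validity is preserved under disjoint unions.
Take 3 disjoint single-world reflexive frames: each is trivially connected, but their disjoint union has 3 worlds with no edge between distinct components, so it is not connected.
So the class is not modally definable.

Not modally definable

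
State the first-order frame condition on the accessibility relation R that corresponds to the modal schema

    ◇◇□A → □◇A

∀x ∀y ∀z ((xR²y ∧ xRz) → ∃w (yRw ∧ zRw))

This is a Sahlqvist (Geach-type) schema ◇^2□^1A → □^1◇^1A.
Minimal-valuation argument: fix x; take any y with xR^2y and any z with xR^1z. Set V(A) to the set of worlds R-reachable from y in exactly 1 step. Then □^1A holds at y, so the antecedent holds at x; validity forces ◇^1A at z, giving a w with zR^1w and yR^1w.
First-order correspondent: ∀x ∀y ∀z ((xR²y ∧ xRz) → ∃w (yRw ∧ zRw)).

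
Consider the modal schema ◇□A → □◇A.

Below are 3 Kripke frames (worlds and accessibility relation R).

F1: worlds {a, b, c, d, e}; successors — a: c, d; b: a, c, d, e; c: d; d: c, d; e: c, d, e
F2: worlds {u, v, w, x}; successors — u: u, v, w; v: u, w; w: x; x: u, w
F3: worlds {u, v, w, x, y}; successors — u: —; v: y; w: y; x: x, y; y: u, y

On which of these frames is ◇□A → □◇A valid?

This is the axiom for convergence; its first-order frame correspondent is ∀x ∀y ∀z (Rxy ∧ Rxz → ∃w (Ryw ∧ Rzw)).
F1: condition met.
F2: fails — Ruv and Ruw but v and w have no common successor.
F3: fails — Ryy and Ryu but y and u have no common successor.

F1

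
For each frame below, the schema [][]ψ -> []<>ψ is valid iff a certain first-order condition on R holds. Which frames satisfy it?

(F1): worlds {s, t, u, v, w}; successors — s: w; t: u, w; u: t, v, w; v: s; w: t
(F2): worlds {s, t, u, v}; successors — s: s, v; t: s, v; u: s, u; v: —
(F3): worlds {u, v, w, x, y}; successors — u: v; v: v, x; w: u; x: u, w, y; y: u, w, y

(F1), (F3)

This is the axiom for a generalized confluence (Geach) condition; its first-order frame correspondent is forall x forall z (xRz -> exists w (x R^2 w & zRw)).
(F1): holds.
(F2): fails — sRv but no w with sR²w and vRw.
(F3): holds.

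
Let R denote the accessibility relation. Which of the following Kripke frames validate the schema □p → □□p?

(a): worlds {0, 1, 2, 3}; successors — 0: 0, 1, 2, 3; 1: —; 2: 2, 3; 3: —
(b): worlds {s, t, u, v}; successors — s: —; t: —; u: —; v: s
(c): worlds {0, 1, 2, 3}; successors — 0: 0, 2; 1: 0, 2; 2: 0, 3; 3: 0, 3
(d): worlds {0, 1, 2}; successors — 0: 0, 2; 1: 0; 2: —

The schema corresponds to transitivity: ∀x ∀y ∀z (Rxy ∧ Ryz → Rxz).
(a): ✓.
(b): ✓.
(c): fails — R02 and R23 but not R03.
(d): fails — R10 and R02 but not R12.

(a), (b)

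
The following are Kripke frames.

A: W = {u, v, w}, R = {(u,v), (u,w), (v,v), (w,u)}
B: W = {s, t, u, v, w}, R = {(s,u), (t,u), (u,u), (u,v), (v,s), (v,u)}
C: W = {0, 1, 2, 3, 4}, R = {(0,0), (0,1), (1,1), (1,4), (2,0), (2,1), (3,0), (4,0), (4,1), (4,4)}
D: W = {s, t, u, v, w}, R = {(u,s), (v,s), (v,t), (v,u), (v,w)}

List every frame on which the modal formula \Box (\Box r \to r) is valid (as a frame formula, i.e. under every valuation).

This is the axiom for shift-reflexivity; its first-order frame correspondent is \forall x \forall y (Rxy \to Ryy).
A: fails — Rwu but not Ruu.
B: fails — Ruv but not Rvv.
C: satisfies the condition.
D: fails — Rvw but not Rww.

C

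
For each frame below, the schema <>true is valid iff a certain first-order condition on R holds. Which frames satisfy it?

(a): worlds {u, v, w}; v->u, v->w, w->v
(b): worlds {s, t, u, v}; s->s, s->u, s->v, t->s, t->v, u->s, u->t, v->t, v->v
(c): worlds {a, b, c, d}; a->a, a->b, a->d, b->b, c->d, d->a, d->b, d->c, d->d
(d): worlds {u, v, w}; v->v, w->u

(b), (c)

Frame correspondent (Sahlqvist): forall x exists y Rxy — i.e. seriality.
(a): fails — world u has no successor.
(b): satisfies the condition.
(c): satisfies the condition.
(d): fails — world u has no successor.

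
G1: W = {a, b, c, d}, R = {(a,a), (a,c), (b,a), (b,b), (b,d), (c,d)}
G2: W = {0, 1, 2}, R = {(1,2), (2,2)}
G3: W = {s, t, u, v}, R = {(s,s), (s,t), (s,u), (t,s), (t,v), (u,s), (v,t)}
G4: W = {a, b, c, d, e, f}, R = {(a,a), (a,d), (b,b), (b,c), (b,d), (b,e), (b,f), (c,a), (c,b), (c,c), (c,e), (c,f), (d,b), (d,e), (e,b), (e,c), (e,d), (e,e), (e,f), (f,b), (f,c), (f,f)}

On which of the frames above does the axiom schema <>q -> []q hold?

Frame correspondent (Sahlqvist): forall x forall y forall z (Rxy & Rxz -> y = z) — i.e. partial functionality.
G1: fails — a sees both a and c.
G2: condition met.
G3: fails — s sees both s and t.
G4: fails — a sees both a and d.

G2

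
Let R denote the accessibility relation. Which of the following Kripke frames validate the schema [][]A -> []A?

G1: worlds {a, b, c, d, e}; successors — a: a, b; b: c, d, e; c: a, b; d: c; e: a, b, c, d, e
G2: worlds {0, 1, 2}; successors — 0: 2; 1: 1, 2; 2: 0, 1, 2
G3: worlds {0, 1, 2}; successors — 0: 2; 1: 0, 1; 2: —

G2

The schema corresponds to density: forall x forall y (Rxy -> exists z (Rxz & Rzy)).
G1: fails — Rdc but no z with Rdz and Rzc.
G2: condition met.
G3: fails — R02 but no z with R0z and Rz2.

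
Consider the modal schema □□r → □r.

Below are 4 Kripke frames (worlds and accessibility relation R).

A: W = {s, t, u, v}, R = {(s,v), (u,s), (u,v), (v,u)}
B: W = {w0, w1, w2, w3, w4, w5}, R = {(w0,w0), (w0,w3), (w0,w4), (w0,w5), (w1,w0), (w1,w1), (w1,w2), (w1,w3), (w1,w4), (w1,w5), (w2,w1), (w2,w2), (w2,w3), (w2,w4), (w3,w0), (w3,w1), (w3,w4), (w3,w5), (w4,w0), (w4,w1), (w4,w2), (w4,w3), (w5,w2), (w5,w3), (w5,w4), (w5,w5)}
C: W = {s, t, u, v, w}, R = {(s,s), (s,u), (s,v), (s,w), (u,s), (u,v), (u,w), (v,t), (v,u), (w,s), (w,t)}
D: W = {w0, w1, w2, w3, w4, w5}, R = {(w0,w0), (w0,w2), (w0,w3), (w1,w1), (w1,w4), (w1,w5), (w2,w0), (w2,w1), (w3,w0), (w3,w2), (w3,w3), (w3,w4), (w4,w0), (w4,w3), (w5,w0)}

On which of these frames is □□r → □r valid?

B, D

This is the axiom for density; its first-order frame correspondent is ∀x ∀y (Rxy → ∃z (Rxz ∧ Rzy)).
A: fails — Rus but no z with Ruz and Rzs.
B: satisfies the condition.
C: fails — Rwt but no z with Rwz and Rzt.
D: satisfies the condition.
Valid on: B, D.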